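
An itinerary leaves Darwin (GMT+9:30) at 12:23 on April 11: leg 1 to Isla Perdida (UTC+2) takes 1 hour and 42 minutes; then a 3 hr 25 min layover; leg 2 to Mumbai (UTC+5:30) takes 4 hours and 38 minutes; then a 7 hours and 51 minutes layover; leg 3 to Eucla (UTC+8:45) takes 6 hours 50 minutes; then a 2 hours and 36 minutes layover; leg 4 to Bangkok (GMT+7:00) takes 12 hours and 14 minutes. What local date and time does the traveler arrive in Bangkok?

Convert departure to UTC: 12:23 − 9:30 = 02:53 UTC on Apr 11.
Add 1 hour 42 minutes leg 1 → 04:35 UTC.
Add 3 hours and 25 minutes layover in Isla Perdida → 08:00 UTC.
Add 4 hours and 38 minutes leg 2 → 12:38 UTC.
Add 7 hours and 51 minutes layover in Mumbai → 20:29 UTC.
Add 6 hours and 50 minutes leg 3 → 03:19 UTC (Apr 12).
Add 2 hours and 36 minutes layover in Eucla → 05:55 UTC.
Add 12 hours and 14 minutes leg 4 → 18:09 UTC.
Bangkok is UTC+7:00, so local arrival = 18:09 + 7:00 = 01:09 on Apr 13.

01:09 on April 13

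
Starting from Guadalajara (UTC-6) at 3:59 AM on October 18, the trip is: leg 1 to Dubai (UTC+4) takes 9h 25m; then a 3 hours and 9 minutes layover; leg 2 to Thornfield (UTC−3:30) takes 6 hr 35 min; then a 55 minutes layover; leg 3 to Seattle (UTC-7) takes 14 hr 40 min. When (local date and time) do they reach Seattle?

Convert departure to UTC: 3:59 AM + 6:00 = 9:59 AM UTC on Oct 18.
Add 9 hours 25 minutes leg 1 → 7:24 PM UTC.
Add 3 hours 9 minutes layover in Dubai → 10:33 PM UTC.
Add 6 hours and 35 minutes leg 2 → 5:08 AM UTC (Oct 19).
Add 55 minutes layover in Thornfield → 6:03 AM UTC.
Add 14 hours and 40 minutes leg 3 → 8:43 PM UTC.
Seattle is UTC−7:00, so local arrival = 8:43 PM − 7:00 = 1:43 PM on Oct 19.

1:43 PM on October 19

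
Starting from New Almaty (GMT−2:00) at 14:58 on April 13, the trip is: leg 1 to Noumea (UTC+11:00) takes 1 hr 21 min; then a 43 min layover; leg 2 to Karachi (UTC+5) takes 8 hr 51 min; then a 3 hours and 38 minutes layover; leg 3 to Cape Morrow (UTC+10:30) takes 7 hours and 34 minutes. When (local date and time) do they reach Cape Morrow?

Convert departure to UTC: 14:58 + 2:00 = 16:58 UTC on Apr 13.
Add 1 hour 21 minutes leg 1 → 18:19 UTC.
Add 43 minutes layover in Noumea → 19:02 UTC.
Add 8 hours and 51 minutes leg 2 → 03:53 UTC (Apr 14).
Add 3 hours 38 minutes layover in Karachi → 07:31 UTC.
Add 7 hours and 34 minutes leg 3 → 15:05 UTC.
Cape Morrow is UTC+10:30, so local arrival = 15:05 + 10:30 = 01:35 on Apr 15.

01:35 on Apr 15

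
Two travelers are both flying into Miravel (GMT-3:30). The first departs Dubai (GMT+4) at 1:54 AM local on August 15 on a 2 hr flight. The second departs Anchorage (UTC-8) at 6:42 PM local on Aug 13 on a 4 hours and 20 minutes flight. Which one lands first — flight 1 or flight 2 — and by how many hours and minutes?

Flight 1 in UTC: 1:54 AM − 4:00 = 9:54 PM on Aug 14.
+2 hours → arrive 11:54 PM UTC on Aug 14.
Flight 2 in UTC: 6:42 PM + 8:00 = 2:42 AM on Aug 14.
+4 hours 20 minutes → arrive 7:02 AM UTC on Aug 14.
Flight 2 lands earlier by 16 hours 52 minutes.

the second, by 16 hours 52 minutes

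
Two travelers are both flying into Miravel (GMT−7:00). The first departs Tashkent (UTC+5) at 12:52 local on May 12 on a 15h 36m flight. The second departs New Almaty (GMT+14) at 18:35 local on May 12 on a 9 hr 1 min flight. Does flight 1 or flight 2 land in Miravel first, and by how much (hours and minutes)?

the second, by 9 hours 52 minutes

Flight 1 in UTC: 12:52 − 5:00 = 07:52 on May 12.
+15 hours 36 minutes → arrive 23:28 UTC on May 12.
Flight 2 in UTC: 18:35 − 14:00 = 04:35 on May 12.
+9 hours and 1 minute → arrive 13:36 UTC on May 12.
Flight 2 lands earlier by 9 hours 52 minutes.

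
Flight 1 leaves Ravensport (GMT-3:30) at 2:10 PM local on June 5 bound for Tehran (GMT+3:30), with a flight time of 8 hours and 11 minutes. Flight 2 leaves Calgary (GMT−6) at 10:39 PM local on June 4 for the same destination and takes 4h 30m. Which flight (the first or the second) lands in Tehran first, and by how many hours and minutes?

the second, by 16 hours 42 minutes

Flight 1 in UTC: 2:10 PM + 3:30 = 5:40 PM on Jun 5.
+8 hours 11 minutes → arrive 1:51 AM UTC on Jun 6.
Flight 2 in UTC: 10:39 PM + 6:00 = 4:39 AM on Jun 5.
+4 hours and 30 minutes → arrive 9:09 AM UTC on Jun 5.
Flight 2 lands earlier by 16 hours 42 minutes.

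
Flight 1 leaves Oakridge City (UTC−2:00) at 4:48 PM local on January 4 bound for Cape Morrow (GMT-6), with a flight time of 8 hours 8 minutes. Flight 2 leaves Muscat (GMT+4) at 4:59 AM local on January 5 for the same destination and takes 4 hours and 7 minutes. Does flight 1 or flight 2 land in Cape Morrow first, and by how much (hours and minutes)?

the first, by 2 hours 10 minutes

Flight 1 in UTC: 4:48 PM + 2:00 = 6:48 PM on Jan 4.
+8 hours and 8 minutes → arrive 2:56 AM UTC on Jan 5.
Flight 2 in UTC: 4:59 AM − 4:00 = 12:59 AM on Jan 5.
+4 hours and 7 minutes → arrive 5:06 AM UTC on Jan 5.
Flight 1 lands earlier by 2 hours 10 minutes.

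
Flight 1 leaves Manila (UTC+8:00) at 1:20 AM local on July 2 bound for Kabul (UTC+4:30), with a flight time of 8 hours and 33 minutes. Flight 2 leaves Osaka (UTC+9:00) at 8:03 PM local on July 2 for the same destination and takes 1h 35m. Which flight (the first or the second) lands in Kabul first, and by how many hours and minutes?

Flight 1 in UTC: 1:20 AM − 8:00 = 5:20 PM on Jul 1.
+8 hours and 33 minutes → arrive 1:53 AM UTC on Jul 2.
Flight 2 in UTC: 8:03 PM − 9:00 = 11:03 AM on Jul 2.
+1 hour and 35 minutes → arrive 12:38 PM UTC on Jul 2.
Flight 1 lands earlier by 10 hours 45 minutes.

the first, by 10 hours 45 minutes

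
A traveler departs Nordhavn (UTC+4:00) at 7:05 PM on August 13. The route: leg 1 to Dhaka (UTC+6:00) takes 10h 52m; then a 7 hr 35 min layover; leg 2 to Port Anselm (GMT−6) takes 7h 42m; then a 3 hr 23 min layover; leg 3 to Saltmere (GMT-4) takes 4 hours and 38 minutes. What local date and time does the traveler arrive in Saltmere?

9:15 PM on Aug 14

Convert departure to UTC: 7:05 PM − 4:00 = 3:05 PM UTC on Aug 13.
Add 10 hours 52 minutes leg 1 → 1:57 AM UTC (Aug 14).
Add 7 hours 35 minutes layover in Dhaka → 9:32 AM UTC.
Add 7 hours and 42 minutes leg 2 → 5:14 PM UTC.
Add 3 hours and 23 minutes layover in Port Anselm → 8:37 PM UTC.
Add 4 hours 38 minutes leg 3 → 1:15 AM UTC (Aug 15).
Saltmere is UTC−4:00, so local arrival = 1:15 AM − 4:00 = 9:15 PM on Aug 14.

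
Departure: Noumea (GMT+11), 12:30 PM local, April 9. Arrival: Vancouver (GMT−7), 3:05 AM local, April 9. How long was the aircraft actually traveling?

8 hours 35 minutes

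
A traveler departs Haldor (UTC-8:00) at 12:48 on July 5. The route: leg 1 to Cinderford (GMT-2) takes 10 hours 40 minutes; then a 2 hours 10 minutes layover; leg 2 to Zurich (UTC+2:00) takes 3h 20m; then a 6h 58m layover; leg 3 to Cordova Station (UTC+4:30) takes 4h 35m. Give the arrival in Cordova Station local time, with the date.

Convert departure to UTC: 12:48 + 8:00 = 20:48 UTC on Jul 5.
Add 10 hours and 40 minutes leg 1 → 07:28 UTC (Jul 6).
Add 2 hours 10 minutes layover in Cinderford → 09:38 UTC.
Add 3 hours and 20 minutes leg 2 → 12:58 UTC.
Add 6 hours 58 minutes layover in Zurich → 19:56 UTC.
Add 4 hours and 35 minutes leg 3 → 00:31 UTC (Jul 7).
Cordova Station is UTC+4:30, so local arrival = 00:31 + 4:30 = 05:01 on Jul 7.

05:01 on July 7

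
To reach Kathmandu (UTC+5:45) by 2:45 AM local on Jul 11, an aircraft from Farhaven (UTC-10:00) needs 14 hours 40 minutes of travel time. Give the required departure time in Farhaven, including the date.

8:20 PM on July 9

Target arrival in UTC: 2:45 AM − 5:45 = 9:00 PM on Jul 10.
Subtract 14 hours and 40 minutes → departure 6:20 AM UTC on Jul 10.
Farhaven is UTC−10:00: 6:20 AM − 10:00 = 8:20 PM on Jul 9.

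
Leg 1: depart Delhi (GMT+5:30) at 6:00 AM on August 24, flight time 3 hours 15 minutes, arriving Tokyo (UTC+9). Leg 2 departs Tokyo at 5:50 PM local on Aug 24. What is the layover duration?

Convert departure to UTC: 6:00 AM − 5:30 = 12:30 AM UTC on Aug 24.
Add 3 hours 15 minutes flight time → 3:45 AM UTC.
Tokyo is UTC+9:00, so local arrival = 3:45 AM + 9:00 = 12:45 PM on Aug 24.
Layover = 5:50 PM − 12:45 PM = 5 hours 5 minutes.

5 hours 5 minutes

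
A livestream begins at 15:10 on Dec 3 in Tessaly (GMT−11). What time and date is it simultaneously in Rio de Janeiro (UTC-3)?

23:10 on Dec 3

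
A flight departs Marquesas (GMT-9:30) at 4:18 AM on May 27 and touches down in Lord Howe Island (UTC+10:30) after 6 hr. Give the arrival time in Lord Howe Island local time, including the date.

Lord Howe Island is 20:00 ahead of Marquesas.
After 6 hours it is 10:18 AM in Marquesas.
Shift by the zone difference: 10:18 AM + 20:00 = 6:18 AM on May 28 in Lord Howe Island.

6:18 AM on May 28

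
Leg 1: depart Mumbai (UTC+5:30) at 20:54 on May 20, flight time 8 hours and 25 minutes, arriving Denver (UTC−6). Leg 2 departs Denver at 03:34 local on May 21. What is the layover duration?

9 hours 45 minutes

Convert departure to UTC: 20:54 − 5:30 = 15:24 UTC on May 20.
Add 8 hours and 25 minutes flight time → 23:49 UTC.
Denver is UTC−6:00, so local arrival = 23:49 − 6:00 = 17:49 on May 20.
Layover = 03:34 − 17:49 (+1 day) = 9 hours 45 minutes.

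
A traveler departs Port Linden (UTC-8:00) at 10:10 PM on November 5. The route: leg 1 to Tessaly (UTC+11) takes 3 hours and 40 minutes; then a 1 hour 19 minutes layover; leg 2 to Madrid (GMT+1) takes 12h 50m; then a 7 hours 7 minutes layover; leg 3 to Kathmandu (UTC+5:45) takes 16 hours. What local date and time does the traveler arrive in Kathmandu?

Convert departure to UTC: 10:10 PM + 8:00 = 6:10 AM UTC on Nov 6.
Add 3 hours and 40 minutes leg 1 → 9:50 AM UTC.
Add 1 hour 19 minutes layover in Tessaly → 11:09 AM UTC.
Add 12 hours and 50 minutes leg 2 → 11:59 PM UTC.
Add 7 hours 7 minutes layover in Madrid → 7:06 AM UTC (Nov 7).
Add 16 hours leg 3 → 11:06 PM UTC.
Kathmandu is UTC+5:45, so local arrival = 11:06 PM + 5:45 = 4:51 AM on Nov 8.

4:51 AM on November 8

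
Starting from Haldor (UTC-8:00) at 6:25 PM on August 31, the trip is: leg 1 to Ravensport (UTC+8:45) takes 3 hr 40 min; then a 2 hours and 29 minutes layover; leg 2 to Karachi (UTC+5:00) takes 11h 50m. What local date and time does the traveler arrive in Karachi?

Convert departure to UTC: 6:25 PM + 8:00 = 2:25 AM UTC on Sep 1.
Add 3 hours and 40 minutes leg 1 → 6:05 AM UTC.
Add 2 hours and 29 minutes layover in Ravensport → 8:34 AM UTC.
Add 11 hours and 50 minutes leg 2 → 8:24 PM UTC.
Karachi is UTC+5:00, so local arrival = 8:24 PM + 5:00 = 1:24 AM on Sep 2.

1:24 AM on Sep 2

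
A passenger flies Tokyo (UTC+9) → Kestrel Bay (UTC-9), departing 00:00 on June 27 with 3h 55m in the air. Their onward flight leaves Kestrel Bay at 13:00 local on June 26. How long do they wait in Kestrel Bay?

3 hours 5 minutes

Convert departure to UTC: 00:00 − 9:00 = 15:00 UTC on Jun 26.
Add 3 hours 55 minutes flight time → 18:55 UTC.
Kestrel Bay is UTC−9:00, so local arrival = 18:55 − 9:00 = 09:55 on Jun 26.
Layover = 13:00 − 09:55 = 3 hours 5 minutes.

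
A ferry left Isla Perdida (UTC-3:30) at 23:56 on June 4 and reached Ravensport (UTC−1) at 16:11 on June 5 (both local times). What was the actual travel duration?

Departure in UTC: 23:56 + 3:30 = 03:26 on Jun 5.
Arrival in UTC: 16:11 + 1:00 = 17:11 on Jun 5.
Elapsed = 17:11 − 03:26 = 13 hours 45 minutes.

13 hours 45 minutes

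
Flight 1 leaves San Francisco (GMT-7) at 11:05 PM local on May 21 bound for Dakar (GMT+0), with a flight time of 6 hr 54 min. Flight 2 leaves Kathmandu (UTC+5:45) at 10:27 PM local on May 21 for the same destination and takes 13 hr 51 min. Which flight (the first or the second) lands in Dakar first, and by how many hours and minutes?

Flight 1 in UTC: 11:05 PM + 7:00 = 6:05 AM on May 22.
+6 hours 54 minutes → arrive 12:59 PM UTC on May 22.
Flight 2 in UTC: 10:27 PM − 5:45 = 4:42 PM on May 21.
+13 hours and 51 minutes → arrive 6:33 AM UTC on May 22.
Flight 2 lands earlier by 6 hours 26 minutes.

the second, by 6 hours 26 minutes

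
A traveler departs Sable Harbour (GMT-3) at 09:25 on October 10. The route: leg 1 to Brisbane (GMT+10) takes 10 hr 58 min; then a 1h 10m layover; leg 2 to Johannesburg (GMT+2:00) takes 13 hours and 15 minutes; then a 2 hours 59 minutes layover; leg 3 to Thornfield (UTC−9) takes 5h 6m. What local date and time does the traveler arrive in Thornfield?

Convert departure to UTC: 09:25 + 3:00 = 12:25 UTC on Oct 10.
Add 10 hours and 58 minutes leg 1 → 23:23 UTC.
Add 1 hour and 10 minutes layover in Brisbane → 00:33 UTC (Oct 11).
Add 13 hours and 15 minutes leg 2 → 13:48 UTC.
Add 2 hours 59 minutes layover in Johannesburg → 16:47 UTC.
Add 5 hours 6 minutes leg 3 → 21:53 UTC.
Thornfield is UTC−9:00, so local arrival = 21:53 − 9:00 = 12:53 on Oct 11.

12:53 on October 11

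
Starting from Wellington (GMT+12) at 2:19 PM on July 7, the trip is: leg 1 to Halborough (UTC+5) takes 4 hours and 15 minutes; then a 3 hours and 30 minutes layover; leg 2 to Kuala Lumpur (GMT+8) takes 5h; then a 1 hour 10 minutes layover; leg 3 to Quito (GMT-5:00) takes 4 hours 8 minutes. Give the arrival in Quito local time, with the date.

3:22 PM on July 7

Convert departure to UTC: 2:19 PM − 12:00 = 2:19 AM UTC on Jul 7.
Add 4 hours and 15 minutes leg 1 → 6:34 AM UTC.
Add 3 hours 30 minutes layover in Halborough → 10:04 AM UTC.
Add 5 hours leg 2 → 3:04 PM UTC.
Add 1 hour 10 minutes layover in Kuala Lumpur → 4:14 PM UTC.
Add 4 hours and 8 minutes leg 3 → 8:22 PM UTC.
Quito is UTC−5:00, so local arrival = 8:22 PM − 5:00 = 3:22 PM on Jul 7.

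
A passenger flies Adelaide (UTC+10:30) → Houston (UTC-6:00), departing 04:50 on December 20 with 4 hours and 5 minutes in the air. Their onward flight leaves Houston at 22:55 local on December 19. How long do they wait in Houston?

6 hours 30 minutes

Convert departure to UTC: 04:50 − 10:30 = 18:20 UTC on Dec 19.
Add 4 hours and 5 minutes flight time → 22:25 UTC.
Houston is UTC−6:00, so local arrival = 22:25 − 6:00 = 16:25 on Dec 19.
Layover = 22:55 − 16:25 = 6 hours 30 minutes.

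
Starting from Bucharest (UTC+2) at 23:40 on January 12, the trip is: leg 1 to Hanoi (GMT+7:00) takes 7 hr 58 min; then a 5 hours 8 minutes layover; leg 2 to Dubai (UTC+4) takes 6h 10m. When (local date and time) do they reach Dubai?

Convert departure to UTC: 23:40 − 2:00 = 21:40 UTC on Jan 12.
Add 7 hours 58 minutes leg 1 → 05:38 UTC (Jan 13).
Add 5 hours and 8 minutes layover in Hanoi → 10:46 UTC.
Add 6 hours and 10 minutes leg 2 → 16:56 UTC.
Dubai is UTC+4:00, so local arrival = 16:56 + 4:00 = 20:56 on Jan 13.

20:56 on Jan 13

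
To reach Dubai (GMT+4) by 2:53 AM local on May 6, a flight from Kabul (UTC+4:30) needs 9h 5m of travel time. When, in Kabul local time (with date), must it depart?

6:18 PM on May 5

Target arrival in UTC: 2:53 AM − 4:00 = 10:53 PM on May 5.
Subtract 9 hours and 5 minutes → departure 1:48 PM UTC on May 5.
Kabul is UTC+4:30: 1:48 PM + 4:30 = 6:18 PM on May 5.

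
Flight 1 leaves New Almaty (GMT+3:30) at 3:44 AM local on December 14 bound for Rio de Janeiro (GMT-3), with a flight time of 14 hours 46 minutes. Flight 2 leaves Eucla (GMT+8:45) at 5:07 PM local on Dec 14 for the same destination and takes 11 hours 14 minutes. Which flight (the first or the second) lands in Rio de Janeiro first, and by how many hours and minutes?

the first, by 4 hours 36 minutes

Flight 1 in UTC: 3:44 AM − 3:30 = 12:14 AM on Dec 14.
+14 hours 46 minutes → arrive 3:00 PM UTC on Dec 14.
Flight 2 in UTC: 5:07 PM − 8:45 = 8:22 AM on Dec 14.
+11 hours 14 minutes → arrive 7:36 PM UTC on Dec 14.
Flight 1 lands earlier by 4 hours 36 minutes.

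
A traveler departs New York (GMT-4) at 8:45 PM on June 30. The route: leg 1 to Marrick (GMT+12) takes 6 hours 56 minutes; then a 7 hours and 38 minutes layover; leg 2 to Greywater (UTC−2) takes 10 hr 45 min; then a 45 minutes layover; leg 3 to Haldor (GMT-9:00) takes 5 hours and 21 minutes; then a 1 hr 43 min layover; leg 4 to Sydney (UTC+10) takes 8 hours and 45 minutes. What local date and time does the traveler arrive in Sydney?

4:38 AM on July 3

Convert departure to UTC: 8:45 PM + 4:00 = 12:45 AM UTC on Jul 1.
Add 6 hours and 56 minutes leg 1 → 7:41 AM UTC.
Add 7 hours 38 minutes layover in Marrick → 3:19 PM UTC.
Add 10 hours and 45 minutes leg 2 → 2:04 AM UTC (Jul 2).
Add 45 minutes layover in Greywater → 2:49 AM UTC.
Add 5 hours 21 minutes leg 3 → 8:10 AM UTC.
Add 1 hour 43 minutes layover in Haldor → 9:53 AM UTC.
Add 8 hours 45 minutes leg 4 → 6:38 PM UTC.
Sydney is UTC+10:00, so local arrival = 6:38 PM + 10:00 = 4:38 AM on Jul 3.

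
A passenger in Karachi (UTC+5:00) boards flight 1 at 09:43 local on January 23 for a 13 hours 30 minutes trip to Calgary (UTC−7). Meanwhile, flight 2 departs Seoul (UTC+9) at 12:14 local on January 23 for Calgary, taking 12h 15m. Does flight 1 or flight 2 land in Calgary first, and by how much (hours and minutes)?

the second, by 2 hours 44 minutes

Flight 1 in UTC: 09:43 − 5:00 = 04:43 on Jan 23.
+13 hours and 30 minutes → arrive 18:13 UTC on Jan 23.
Flight 2 in UTC: 12:14 − 9:00 = 03:14 on Jan 23.
+12 hours 15 minutes → arrive 15:29 UTC on Jan 23.
Flight 2 lands earlier by 2 hours 44 minutes.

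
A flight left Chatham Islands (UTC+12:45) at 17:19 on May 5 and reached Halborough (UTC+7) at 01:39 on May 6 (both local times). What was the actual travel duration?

14 hours 5 minutes

Departure in UTC: 17:19 − 12:45 = 04:34 on May 5.
Arrival in UTC: 01:39 − 7:00 = 18:39 on May 5.
Elapsed = 18:39 − 04:34 = 14 hours 5 minutes.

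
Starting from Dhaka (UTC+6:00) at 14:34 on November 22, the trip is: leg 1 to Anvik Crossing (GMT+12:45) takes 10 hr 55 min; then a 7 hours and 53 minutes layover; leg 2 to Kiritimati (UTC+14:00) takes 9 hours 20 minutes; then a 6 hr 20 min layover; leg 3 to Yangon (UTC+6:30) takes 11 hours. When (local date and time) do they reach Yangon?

Convert departure to UTC: 14:34 − 6:00 = 08:34 UTC on Nov 22.
Add 10 hours and 55 minutes leg 1 → 19:29 UTC.
Add 7 hours and 53 minutes layover in Anvik Crossing → 03:22 UTC (Nov 23).
Add 9 hours and 20 minutes leg 2 → 12:42 UTC.
Add 6 hours and 20 minutes layover in Kiritimati → 19:02 UTC.
Add 11 hours leg 3 → 06:02 UTC (Nov 24).
Yangon is UTC+6:30, so local arrival = 06:02 + 6:30 = 12:32 on Nov 24.

12:32 on Nov 24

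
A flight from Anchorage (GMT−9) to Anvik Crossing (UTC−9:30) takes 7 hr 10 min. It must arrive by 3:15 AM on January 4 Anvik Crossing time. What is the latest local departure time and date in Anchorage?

Target arrival in UTC: 3:15 AM + 9:30 = 12:45 PM on Jan 4.
Subtract 7 hours 10 minutes → departure 5:35 AM UTC on Jan 4.
Anchorage is UTC−9:00: 5:35 AM − 9:00 = 8:35 PM on Jan 3.

8:35 PM on January 3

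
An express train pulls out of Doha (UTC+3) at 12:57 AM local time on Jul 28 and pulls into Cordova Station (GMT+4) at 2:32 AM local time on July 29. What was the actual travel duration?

24 hours 35 minutes

Departure in UTC: 12:57 AM − 3:00 = 9:57 PM on Jul 27.
Arrival in UTC: 2:32 AM − 4:00 = 10:32 PM on Jul 28.
Elapsed = 10:32 PM − 9:57 PM (+1 day) = 24 hours 35 minutes.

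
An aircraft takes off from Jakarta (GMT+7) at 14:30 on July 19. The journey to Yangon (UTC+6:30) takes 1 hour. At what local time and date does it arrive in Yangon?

15:00 on July 19

Convert departure to UTC: 14:30 − 7:00 = 07:30 UTC on Jul 19.
Add 1 hour travel time → 08:30 UTC.
Yangon is UTC+6:30, so local arrival = 08:30 + 6:30 = 15:00 on Jul 19.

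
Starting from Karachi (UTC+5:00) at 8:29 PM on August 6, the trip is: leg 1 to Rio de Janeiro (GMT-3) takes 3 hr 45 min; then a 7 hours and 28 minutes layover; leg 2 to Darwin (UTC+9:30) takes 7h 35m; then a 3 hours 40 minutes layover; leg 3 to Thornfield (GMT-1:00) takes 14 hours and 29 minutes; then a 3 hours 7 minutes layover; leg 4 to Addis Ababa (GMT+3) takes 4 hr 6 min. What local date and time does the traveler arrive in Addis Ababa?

2:39 PM on Aug 8

Convert departure to UTC: 8:29 PM − 5:00 = 3:29 PM UTC on Aug 6.
Add 3 hours and 45 minutes leg 1 → 7:14 PM UTC.
Add 7 hours and 28 minutes layover in Rio de Janeiro → 2:42 AM UTC (Aug 7).
Add 7 hours and 35 minutes leg 2 → 10:17 AM UTC.
Add 3 hours and 40 minutes layover in Darwin → 1:57 PM UTC.
Add 14 hours 29 minutes leg 3 → 4:26 AM UTC (Aug 8).
Add 3 hours 7 minutes layover in Thornfield → 7:33 AM UTC.
Add 4 hours and 6 minutes leg 4 → 11:39 AM UTC.
Addis Ababa is UTC+3:00, so local arrival = 11:39 AM + 3:00 = 2:39 PM on Aug 8.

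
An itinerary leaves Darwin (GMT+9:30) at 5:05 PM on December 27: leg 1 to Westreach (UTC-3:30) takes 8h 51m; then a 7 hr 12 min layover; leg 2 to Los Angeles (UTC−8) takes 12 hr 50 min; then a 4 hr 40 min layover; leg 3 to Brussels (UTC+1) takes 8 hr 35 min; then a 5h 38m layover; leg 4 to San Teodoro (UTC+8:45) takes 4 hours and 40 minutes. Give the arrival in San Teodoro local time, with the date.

Convert departure to UTC: 5:05 PM − 9:30 = 7:35 AM UTC on Dec 27.
Add 8 hours 51 minutes leg 1 → 4:26 PM UTC.
Add 7 hours and 12 minutes layover in Westreach → 11:38 PM UTC.
Add 12 hours and 50 minutes leg 2 → 12:28 PM UTC (Dec 28).
Add 4 hours and 40 minutes layover in Los Angeles → 5:08 PM UTC.
Add 8 hours and 35 minutes leg 3 → 1:43 AM UTC (Dec 29).
Add 5 hours and 38 minutes layover in Brussels → 7:21 AM UTC.
Add 4 hours 40 minutes leg 4 → 12:01 PM UTC.
San Teodoro is UTC+8:45, so local arrival = 12:01 PM + 8:45 = 8:46 PM on Dec 29.

8:46 PM on December 29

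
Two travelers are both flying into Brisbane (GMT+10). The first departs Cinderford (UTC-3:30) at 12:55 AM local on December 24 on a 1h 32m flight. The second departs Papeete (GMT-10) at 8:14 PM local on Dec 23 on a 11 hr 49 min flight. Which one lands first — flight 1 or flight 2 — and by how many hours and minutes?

Flight 1 in UTC: 12:55 AM + 3:30 = 4:25 AM on Dec 24.
+1 hour and 32 minutes → arrive 5:57 AM UTC on Dec 24.
Flight 2 in UTC: 8:14 PM + 10:00 = 6:14 AM on Dec 24.
+11 hours 49 minutes → arrive 6:03 PM UTC on Dec 24.
Flight 1 lands earlier by 12 hours 6 minutes.

the first, by 12 hours 6 minutes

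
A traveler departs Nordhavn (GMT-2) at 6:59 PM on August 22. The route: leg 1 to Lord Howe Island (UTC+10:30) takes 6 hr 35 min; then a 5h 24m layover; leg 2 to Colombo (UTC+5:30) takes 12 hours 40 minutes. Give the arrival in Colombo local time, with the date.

Convert departure to UTC: 6:59 PM + 2:00 = 8:59 PM UTC on Aug 22.
Add 6 hours and 35 minutes leg 1 → 3:34 AM UTC (Aug 23).
Add 5 hours and 24 minutes layover in Lord Howe Island → 8:58 AM UTC.
Add 12 hours and 40 minutes leg 2 → 9:38 PM UTC.
Colombo is UTC+5:30, so local arrival = 9:38 PM + 5:30 = 3:08 AM on Aug 24.

3:08 AM on August 24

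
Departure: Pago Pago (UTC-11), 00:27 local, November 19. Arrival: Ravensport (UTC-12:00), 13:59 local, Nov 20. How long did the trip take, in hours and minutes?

38 hours 32 minutes

Ravensport is 1:00 behind Pago Pago.
Clock-face elapsed time (ignoring zones) is 37 hours 32 minutes.
Actual elapsed = 37 hours 32 minutes + 1:00 = 38 hours 32 minutes.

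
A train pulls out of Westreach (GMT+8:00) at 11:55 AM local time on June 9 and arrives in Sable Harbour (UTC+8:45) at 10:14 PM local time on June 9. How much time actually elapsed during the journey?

9 hours 34 minutes

Sable Harbour is 0:45 ahead of Westreach.
Clock-face elapsed time (ignoring zones) is 10 hours 19 minutes.
Actual elapsed = 10 hours 19 minutes − 0:45 = 9 hours 34 minutes.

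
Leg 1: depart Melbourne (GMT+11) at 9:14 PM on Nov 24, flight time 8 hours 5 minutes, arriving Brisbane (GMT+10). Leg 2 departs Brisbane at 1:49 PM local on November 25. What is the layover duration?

Convert departure to UTC: 9:14 PM − 11:00 = 10:14 AM UTC on Nov 24.
Add 8 hours and 5 minutes flight time → 6:19 PM UTC.
Brisbane is UTC+10:00, so local arrival = 6:19 PM + 10:00 = 4:19 AM on Nov 25.
Layover = 1:49 PM − 4:19 AM = 9 hours 30 minutes.

9 hours 30 minutes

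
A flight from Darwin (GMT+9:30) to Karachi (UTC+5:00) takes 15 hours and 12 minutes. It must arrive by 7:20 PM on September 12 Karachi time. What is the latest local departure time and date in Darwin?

8:38 AM on September 12

Target arrival in UTC: 7:20 PM − 5:00 = 2:20 PM on Sep 12.
Subtract 15 hours 12 minutes → departure 11:08 PM UTC on Sep 11.
Darwin is UTC+9:30: 11:08 PM + 9:30 = 8:38 AM on Sep 12.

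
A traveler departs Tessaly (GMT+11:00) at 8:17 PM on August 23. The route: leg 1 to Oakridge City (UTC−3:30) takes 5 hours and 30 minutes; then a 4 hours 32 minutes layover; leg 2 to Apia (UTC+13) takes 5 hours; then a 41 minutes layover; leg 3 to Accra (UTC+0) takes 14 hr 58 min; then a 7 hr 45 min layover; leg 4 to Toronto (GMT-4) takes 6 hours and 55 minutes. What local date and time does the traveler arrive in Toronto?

Convert departure to UTC: 8:17 PM − 11:00 = 9:17 AM UTC on Aug 23.
Add 5 hours 30 minutes leg 1 → 2:47 PM UTC.
Add 4 hours 32 minutes layover in Oakridge City → 7:19 PM UTC.
Add 5 hours leg 2 → 12:19 AM UTC (Aug 24).
Add 41 minutes layover in Apia → 1:00 AM UTC.
Add 14 hours 58 minutes leg 3 → 3:58 PM UTC.
Add 7 hours and 45 minutes layover in Accra → 11:43 PM UTC.
Add 6 hours and 55 minutes leg 4 → 6:38 AM UTC (Aug 25).
Toronto is UTC−4:00, so local arrival = 6:38 AM − 4:00 = 2:38 AM on Aug 25.

2:38 AM on August 25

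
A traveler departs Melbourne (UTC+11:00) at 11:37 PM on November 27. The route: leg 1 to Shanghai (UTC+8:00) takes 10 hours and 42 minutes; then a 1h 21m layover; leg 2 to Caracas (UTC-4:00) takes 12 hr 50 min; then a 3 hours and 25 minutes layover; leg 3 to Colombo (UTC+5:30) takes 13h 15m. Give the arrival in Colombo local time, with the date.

11:40 AM on Nov 29

Convert departure to UTC: 11:37 PM − 11:00 = 12:37 PM UTC on Nov 27.
Add 10 hours and 42 minutes leg 1 → 11:19 PM UTC.
Add 1 hour and 21 minutes layover in Shanghai → 12:40 AM UTC (Nov 28).
Add 12 hours 50 minutes leg 2 → 1:30 PM UTC.
Add 3 hours 25 minutes layover in Caracas → 4:55 PM UTC.
Add 13 hours and 15 minutes leg 3 → 6:10 AM UTC (Nov 29).
Colombo is UTC+5:30, so local arrival = 6:10 AM + 5:30 = 11:40 AM on Nov 29.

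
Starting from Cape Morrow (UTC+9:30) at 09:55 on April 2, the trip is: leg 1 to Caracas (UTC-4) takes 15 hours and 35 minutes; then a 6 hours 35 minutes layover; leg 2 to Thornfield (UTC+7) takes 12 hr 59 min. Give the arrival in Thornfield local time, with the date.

18:34 on April 3

Convert departure to UTC: 09:55 − 9:30 = 00:25 UTC on Apr 2.
Add 15 hours and 35 minutes leg 1 → 16:00 UTC.
Add 6 hours 35 minutes layover in Caracas → 22:35 UTC.
Add 12 hours and 59 minutes leg 2 → 11:34 UTC (Apr 3).
Thornfield is UTC+7:00, so local arrival = 11:34 + 7:00 = 18:34 on Apr 3.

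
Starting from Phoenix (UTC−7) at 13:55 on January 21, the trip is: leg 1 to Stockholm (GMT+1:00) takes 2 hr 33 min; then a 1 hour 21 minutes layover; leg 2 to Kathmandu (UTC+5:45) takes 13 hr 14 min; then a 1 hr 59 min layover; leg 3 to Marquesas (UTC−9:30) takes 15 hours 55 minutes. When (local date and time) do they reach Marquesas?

Convert departure to UTC: 13:55 + 7:00 = 20:55 UTC on Jan 21.
Add 2 hours and 33 minutes leg 1 → 23:28 UTC.
Add 1 hour and 21 minutes layover in Stockholm → 00:49 UTC (Jan 22).
Add 13 hours 14 minutes leg 2 → 14:03 UTC.
Add 1 hour and 59 minutes layover in Kathmandu → 16:02 UTC.
Add 15 hours 55 minutes leg 3 → 07:57 UTC (Jan 23).
Marquesas is UTC−9:30, so local arrival = 07:57 − 9:30 = 22:27 on Jan 22.

22:27 on January 22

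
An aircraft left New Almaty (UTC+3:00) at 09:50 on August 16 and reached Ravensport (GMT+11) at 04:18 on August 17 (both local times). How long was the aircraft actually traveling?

10 hours 28 minutes

Departure in UTC: 09:50 − 3:00 = 06:50 on Aug 16.
Arrival in UTC: 04:18 − 11:00 = 17:18 on Aug 16.
Elapsed = 17:18 − 06:50 = 10 hours 28 minutes.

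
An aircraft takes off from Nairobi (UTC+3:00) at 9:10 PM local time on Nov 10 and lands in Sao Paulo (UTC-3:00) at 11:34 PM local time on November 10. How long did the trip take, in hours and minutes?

8 hours 24 minutes

Departure in UTC: 9:10 PM − 3:00 = 6:10 PM on Nov 10.
Arrival in UTC: 11:34 PM + 3:00 = 2:34 AM on Nov 11.
Elapsed = 2:34 AM − 6:10 PM (+1 day) = 8 hours 24 minutes.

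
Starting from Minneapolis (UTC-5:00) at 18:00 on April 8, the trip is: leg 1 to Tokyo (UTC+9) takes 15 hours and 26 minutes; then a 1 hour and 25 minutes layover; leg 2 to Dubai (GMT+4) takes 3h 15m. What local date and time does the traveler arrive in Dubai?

23:06 on Apr 9

Convert departure to UTC: 18:00 + 5:00 = 23:00 UTC on Apr 8.
Add 15 hours 26 minutes leg 1 → 14:26 UTC (Apr 9).
Add 1 hour 25 minutes layover in Tokyo → 15:51 UTC.
Add 3 hours 15 minutes leg 2 → 19:06 UTC.
Dubai is UTC+4:00, so local arrival = 19:06 + 4:00 = 23:06 on Apr 9.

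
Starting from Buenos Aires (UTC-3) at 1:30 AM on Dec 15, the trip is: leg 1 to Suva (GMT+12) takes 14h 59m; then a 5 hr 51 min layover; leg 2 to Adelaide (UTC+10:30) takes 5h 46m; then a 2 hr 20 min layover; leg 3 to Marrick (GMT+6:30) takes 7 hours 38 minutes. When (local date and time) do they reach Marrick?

Convert departure to UTC: 1:30 AM + 3:00 = 4:30 AM UTC on Dec 15.
Add 14 hours 59 minutes leg 1 → 7:29 PM UTC.
Add 5 hours 51 minutes layover in Suva → 1:20 AM UTC (Dec 16).
Add 5 hours and 46 minutes leg 2 → 7:06 AM UTC.
Add 2 hours 20 minutes layover in Adelaide → 9:26 AM UTC.
Add 7 hours 38 minutes leg 3 → 5:04 PM UTC.
Marrick is UTC+6:30, so local arrival = 5:04 PM + 6:30 = 11:34 PM on Dec 16.

11:34 PM on December 16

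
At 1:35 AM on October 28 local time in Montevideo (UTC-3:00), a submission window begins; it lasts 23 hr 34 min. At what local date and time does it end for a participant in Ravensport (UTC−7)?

Convert start to UTC: 1:35 AM + 3:00 = 4:35 AM UTC on Oct 28.
Add 23 hours and 34 minutes duration → 4:09 AM UTC (Oct 29).
Ravensport is UTC−7:00, so local end time = 4:09 AM − 7:00 = 9:09 PM on Oct 28.

9:09 PM on October 28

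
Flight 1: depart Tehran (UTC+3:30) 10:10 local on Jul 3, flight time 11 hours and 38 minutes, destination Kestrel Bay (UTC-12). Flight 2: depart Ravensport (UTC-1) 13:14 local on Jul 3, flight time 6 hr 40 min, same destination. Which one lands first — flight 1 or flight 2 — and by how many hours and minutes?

the first, by 2 hours 36 minutes

Flight 1 in UTC: 10:10 − 3:30 = 06:40 on Jul 3.
+11 hours and 38 minutes → arrive 18:18 UTC on Jul 3.
Flight 2 in UTC: 13:14 + 1:00 = 14:14 on Jul 3.
+6 hours 40 minutes → arrive 20:54 UTC on Jul 3.
Flight 1 lands earlier by 2 hours 36 minutes.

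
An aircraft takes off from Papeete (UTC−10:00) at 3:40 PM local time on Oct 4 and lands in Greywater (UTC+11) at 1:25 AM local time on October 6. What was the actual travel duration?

12 hours 45 minutes

Greywater is 21:00 ahead of Papeete.
Clock-face elapsed time (ignoring zones) is 33 hours 45 minutes.
Actual elapsed = 33 hours 45 minutes − 21:00 = 12 hours 45 minutes.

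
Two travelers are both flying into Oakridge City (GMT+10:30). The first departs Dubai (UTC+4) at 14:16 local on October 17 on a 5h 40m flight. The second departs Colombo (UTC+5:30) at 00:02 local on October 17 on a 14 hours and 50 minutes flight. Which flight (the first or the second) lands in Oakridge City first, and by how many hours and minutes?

Flight 1 in UTC: 14:16 − 4:00 = 10:16 on Oct 17.
+5 hours and 40 minutes → arrive 15:56 UTC on Oct 17.
Flight 2 in UTC: 00:02 − 5:30 = 18:32 on Oct 16.
+14 hours and 50 minutes → arrive 09:22 UTC on Oct 17.
Flight 2 lands earlier by 6 hours 34 minutes.

the second, by 6 hours 34 minutes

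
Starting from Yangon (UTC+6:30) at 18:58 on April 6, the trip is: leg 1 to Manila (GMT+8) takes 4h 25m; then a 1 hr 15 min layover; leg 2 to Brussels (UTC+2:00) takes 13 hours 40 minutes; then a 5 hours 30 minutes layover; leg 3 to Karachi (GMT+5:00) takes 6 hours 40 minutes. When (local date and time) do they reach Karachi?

Convert departure to UTC: 18:58 − 6:30 = 12:28 UTC on Apr 6.
Add 4 hours 25 minutes leg 1 → 16:53 UTC.
Add 1 hour and 15 minutes layover in Manila → 18:08 UTC.
Add 13 hours 40 minutes leg 2 → 07:48 UTC (Apr 7).
Add 5 hours and 30 minutes layover in Brussels → 13:18 UTC.
Add 6 hours and 40 minutes leg 3 → 19:58 UTC.
Karachi is UTC+5:00, so local arrival = 19:58 + 5:00 = 00:58 on Apr 8.

00:58 on Apr 8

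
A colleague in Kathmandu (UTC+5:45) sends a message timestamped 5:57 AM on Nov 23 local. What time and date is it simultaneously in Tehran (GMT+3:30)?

3:42 AM on November 23

In UTC: 5:57 AM − 5:45 = 12:12 AM on Nov 23.
Tehran is UTC+3:30: 12:12 AM + 3:30 = 3:42 AM on Nov 23.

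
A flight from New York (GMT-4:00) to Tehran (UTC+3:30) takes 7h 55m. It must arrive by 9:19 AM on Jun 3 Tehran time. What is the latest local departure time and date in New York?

Target arrival in UTC: 9:19 AM − 3:30 = 5:49 AM on Jun 3.
Subtract 7 hours 55 minutes → departure 9:54 PM UTC on Jun 2.
New York is UTC−4:00: 9:54 PM − 4:00 = 5:54 PM on Jun 2.

5:54 PM on June 2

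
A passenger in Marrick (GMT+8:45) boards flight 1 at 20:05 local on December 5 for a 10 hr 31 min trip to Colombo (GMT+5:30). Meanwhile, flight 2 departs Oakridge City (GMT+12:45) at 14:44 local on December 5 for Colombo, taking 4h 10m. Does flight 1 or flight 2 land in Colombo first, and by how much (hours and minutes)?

Flight 1 in UTC: 20:05 − 8:45 = 11:20 on Dec 5.
+10 hours and 31 minutes → arrive 21:51 UTC on Dec 5.
Flight 2 in UTC: 14:44 − 12:45 = 01:59 on Dec 5.
+4 hours and 10 minutes → arrive 06:09 UTC on Dec 5.
Flight 2 lands earlier by 15 hours 42 minutes.

the second, by 15 hours 42 minutes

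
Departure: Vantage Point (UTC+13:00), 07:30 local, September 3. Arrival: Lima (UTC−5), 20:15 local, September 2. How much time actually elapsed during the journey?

Departure in UTC: 07:30 − 13:00 = 18:30 on Sep 2.
Arrival in UTC: 20:15 + 5:00 = 01:15 on Sep 3.
Elapsed = 01:15 − 18:30 (+1 day) = 6 hours 45 minutes.

6 hours 45 minutes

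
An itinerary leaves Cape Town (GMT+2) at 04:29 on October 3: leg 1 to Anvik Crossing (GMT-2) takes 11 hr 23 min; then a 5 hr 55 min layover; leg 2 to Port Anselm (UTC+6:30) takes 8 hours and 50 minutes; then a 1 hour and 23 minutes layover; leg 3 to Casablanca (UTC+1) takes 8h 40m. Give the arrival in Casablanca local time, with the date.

15:40 on Oct 4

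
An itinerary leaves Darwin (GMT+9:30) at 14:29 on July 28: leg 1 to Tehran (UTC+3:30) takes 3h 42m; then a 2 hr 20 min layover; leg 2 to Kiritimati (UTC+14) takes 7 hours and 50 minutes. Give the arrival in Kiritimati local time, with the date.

08:51 on July 29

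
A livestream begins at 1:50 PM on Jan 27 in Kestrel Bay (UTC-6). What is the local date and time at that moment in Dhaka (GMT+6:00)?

Dhaka is 12:00 ahead of Kestrel Bay.
Shift by the zone difference: 1:50 PM + 12:00 = 1:50 AM on Jan 28 in Dhaka.

1:50 AM on January 28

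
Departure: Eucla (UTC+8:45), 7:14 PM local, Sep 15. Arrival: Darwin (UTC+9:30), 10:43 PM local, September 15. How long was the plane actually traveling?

Departure in UTC: 7:14 PM − 8:45 = 10:29 AM on Sep 15.
Arrival in UTC: 10:43 PM − 9:30 = 1:13 PM on Sep 15.
Elapsed = 1:13 PM − 10:29 AM = 2 hours 44 minutes.

2 hours 44 minutes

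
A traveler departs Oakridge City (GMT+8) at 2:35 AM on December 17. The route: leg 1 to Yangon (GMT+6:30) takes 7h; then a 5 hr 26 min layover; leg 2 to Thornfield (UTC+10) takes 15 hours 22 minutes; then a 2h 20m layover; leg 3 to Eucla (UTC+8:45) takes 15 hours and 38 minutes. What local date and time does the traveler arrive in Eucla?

1:06 AM on December 19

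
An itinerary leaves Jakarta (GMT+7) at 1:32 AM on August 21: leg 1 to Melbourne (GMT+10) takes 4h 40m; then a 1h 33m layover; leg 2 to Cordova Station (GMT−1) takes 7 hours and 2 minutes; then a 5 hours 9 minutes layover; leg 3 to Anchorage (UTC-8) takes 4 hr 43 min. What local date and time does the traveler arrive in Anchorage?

9:39 AM on August 21

Convert departure to UTC: 1:32 AM − 7:00 = 6:32 PM UTC on Aug 20.
Add 4 hours 40 minutes leg 1 → 11:12 PM UTC.
Add 1 hour 33 minutes layover in Melbourne → 12:45 AM UTC (Aug 21).
Add 7 hours and 2 minutes leg 2 → 7:47 AM UTC.
Add 5 hours and 9 minutes layover in Cordova Station → 12:56 PM UTC.
Add 4 hours 43 minutes leg 3 → 5:39 PM UTC.
Anchorage is UTC−8:00, so local arrival = 5:39 PM − 8:00 = 9:39 AM on Aug 21.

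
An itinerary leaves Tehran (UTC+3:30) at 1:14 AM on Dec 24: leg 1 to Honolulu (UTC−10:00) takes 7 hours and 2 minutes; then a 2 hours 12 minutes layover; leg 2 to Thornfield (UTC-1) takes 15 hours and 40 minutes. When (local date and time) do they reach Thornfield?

9:38 PM on December 24

Convert departure to UTC: 1:14 AM − 3:30 = 9:44 PM UTC on Dec 23.
Add 7 hours 2 minutes leg 1 → 4:46 AM UTC (Dec 24).
Add 2 hours 12 minutes layover in Honolulu → 6:58 AM UTC.
Add 15 hours and 40 minutes leg 2 → 10:38 PM UTC.
Thornfield is UTC−1:00, so local arrival = 10:38 PM − 1:00 = 9:38 PM on Dec 24.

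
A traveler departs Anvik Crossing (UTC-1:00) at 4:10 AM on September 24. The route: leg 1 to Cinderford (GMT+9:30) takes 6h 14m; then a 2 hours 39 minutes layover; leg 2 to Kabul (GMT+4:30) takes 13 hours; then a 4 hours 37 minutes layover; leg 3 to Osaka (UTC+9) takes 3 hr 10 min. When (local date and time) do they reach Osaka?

7:50 PM on Sep 25

Convert departure to UTC: 4:10 AM + 1:00 = 5:10 AM UTC on Sep 24.
Add 6 hours and 14 minutes leg 1 → 11:24 AM UTC.
Add 2 hours and 39 minutes layover in Cinderford → 2:03 PM UTC.
Add 13 hours leg 2 → 3:03 AM UTC (Sep 25).
Add 4 hours and 37 minutes layover in Kabul → 7:40 AM UTC.
Add 3 hours and 10 minutes leg 3 → 10:50 AM UTC.
Osaka is UTC+9:00, so local arrival = 10:50 AM + 9:00 = 7:50 PM on Sep 25.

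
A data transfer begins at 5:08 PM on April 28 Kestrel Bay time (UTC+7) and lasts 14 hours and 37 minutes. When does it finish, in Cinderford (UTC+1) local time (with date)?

1:45 AM on April 29

Convert start to UTC: 5:08 PM − 7:00 = 10:08 AM UTC on Apr 28.
Add 14 hours 37 minutes duration → 12:45 AM UTC (Apr 29).
Cinderford is UTC+1:00, so local end time = 12:45 AM + 1:00 = 1:45 AM on Apr 29.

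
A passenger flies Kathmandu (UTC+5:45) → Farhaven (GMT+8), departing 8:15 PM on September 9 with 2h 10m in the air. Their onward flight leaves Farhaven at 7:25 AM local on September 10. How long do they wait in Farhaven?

Convert departure to UTC: 8:15 PM − 5:45 = 2:30 PM UTC on Sep 9.
Add 2 hours and 10 minutes flight time → 4:40 PM UTC.
Farhaven is UTC+8:00, so local arrival = 4:40 PM + 8:00 = 12:40 AM on Sep 10.
Layover = 7:25 AM − 12:40 AM = 6 hours 45 minutes.

6 hours 45 minutes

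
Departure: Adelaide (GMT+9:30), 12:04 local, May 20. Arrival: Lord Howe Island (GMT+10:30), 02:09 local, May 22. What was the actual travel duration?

37 hours 5 minutes

Departure in UTC: 12:04 − 9:30 = 02:34 on May 20.
Arrival in UTC: 02:09 − 10:30 = 15:39 on May 21.
Elapsed = 15:39 − 02:34 (+1 day) = 37 hours 5 minutes.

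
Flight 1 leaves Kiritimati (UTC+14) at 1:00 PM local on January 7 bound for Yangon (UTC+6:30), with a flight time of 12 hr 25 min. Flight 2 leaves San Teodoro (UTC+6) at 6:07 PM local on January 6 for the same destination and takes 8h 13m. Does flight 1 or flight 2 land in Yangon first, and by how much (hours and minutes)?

Flight 1 in UTC: 1:00 PM − 14:00 = 11:00 PM on Jan 6.
+12 hours and 25 minutes → arrive 11:25 AM UTC on Jan 7.
Flight 2 in UTC: 6:07 PM − 6:00 = 12:07 PM on Jan 6.
+8 hours 13 minutes → arrive 8:20 PM UTC on Jan 6.
Flight 2 lands earlier by 15 hours 5 minutes.

the second, by 15 hours 5 minutes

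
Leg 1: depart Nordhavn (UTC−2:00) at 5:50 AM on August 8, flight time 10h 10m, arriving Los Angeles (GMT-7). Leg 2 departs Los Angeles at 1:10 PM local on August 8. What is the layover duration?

2 hours 10 minutes

Convert departure to UTC: 5:50 AM + 2:00 = 7:50 AM UTC on Aug 8.
Add 10 hours 10 minutes flight time → 6:00 PM UTC.
Los Angeles is UTC−7:00, so local arrival = 6:00 PM − 7:00 = 11:00 AM on Aug 8.
Layover = 1:10 PM − 11:00 AM = 2 hours 10 minutes.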